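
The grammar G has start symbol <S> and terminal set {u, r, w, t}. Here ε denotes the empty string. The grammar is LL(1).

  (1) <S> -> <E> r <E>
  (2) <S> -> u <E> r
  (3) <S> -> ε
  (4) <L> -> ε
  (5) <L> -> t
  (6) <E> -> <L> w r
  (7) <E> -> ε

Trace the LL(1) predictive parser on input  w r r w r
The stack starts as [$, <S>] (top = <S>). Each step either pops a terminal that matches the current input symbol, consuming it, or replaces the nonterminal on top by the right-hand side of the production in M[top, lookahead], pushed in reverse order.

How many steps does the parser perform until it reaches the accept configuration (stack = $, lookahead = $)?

10

      Stack            Input        Action
   1  $ <S>            w r r w r $  expand <S> -> <E> r <E>
   2  $ <E> r <E>      w r r w r $  expand <E> -> <L> w r
   3  $ <E> r r w <L>  w r r w r $  expand <L> -> ε
   4  $ <E> r r w      w r r w r $  match w
   5  $ <E> r r        r r w r $    match r
   6  $ <E> r          r w r $      match r
   7  $ <E>            w r $        expand <E> -> <L> w r
   8  $ r w <L>        w r $        expand <L> -> ε
   9  $ r w            w r $        match w
  10  $ r              r $          match r
Accept reached after 10 steps.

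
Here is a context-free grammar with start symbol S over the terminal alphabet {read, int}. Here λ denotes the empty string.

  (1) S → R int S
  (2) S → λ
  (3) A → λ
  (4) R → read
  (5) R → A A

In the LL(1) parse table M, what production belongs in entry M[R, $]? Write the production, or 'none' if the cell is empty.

FIRST(A): from A→λ we get {λ}. So FIRST(A) = {λ}.
FIRST(R): from R→read we get {read}; from R→A A we get {λ}. So FIRST(R) = {λ, read}.
FIRST(S): from S→R int S we get {int, read}; from S→λ we get {λ}. So FIRST(S) = {λ, int, read}.
FOLLOW(S) includes $ since S is the start symbol.
FOLLOW(R): in S→R int S, R is followed by int S with FIRST {int}. Thus FOLLOW(R) = {int}.
For R → read: FIRST(read) = {read}, so it goes in M[R, t] for t ∈ {read}.
For R → A A: FIRST(A A) = {λ}, so it goes in M[R, t] for t ∈ {}; since λ ∈ FIRST, also for every t ∈ FOLLOW(R) = {int}.
None of these place a production in M[R, $].

none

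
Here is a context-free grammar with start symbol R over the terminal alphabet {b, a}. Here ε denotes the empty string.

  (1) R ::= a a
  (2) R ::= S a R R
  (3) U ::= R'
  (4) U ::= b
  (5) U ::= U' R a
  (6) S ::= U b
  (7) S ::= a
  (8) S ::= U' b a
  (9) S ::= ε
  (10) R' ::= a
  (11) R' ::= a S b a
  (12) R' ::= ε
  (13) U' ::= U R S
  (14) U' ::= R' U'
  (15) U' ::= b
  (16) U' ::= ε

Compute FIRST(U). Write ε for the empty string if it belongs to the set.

{ε, a, b}

FIRST(R') = {ε, a}
FIRST(R) = {a, b}  (via S a R R)
FIRST(U) = {ε, a, b}  (via R', U' R a)
FIRST(U') = {ε, a, b}  (via U R S, R' U')
FIRST(S) = {ε, a, b}  (via U b, U' b a)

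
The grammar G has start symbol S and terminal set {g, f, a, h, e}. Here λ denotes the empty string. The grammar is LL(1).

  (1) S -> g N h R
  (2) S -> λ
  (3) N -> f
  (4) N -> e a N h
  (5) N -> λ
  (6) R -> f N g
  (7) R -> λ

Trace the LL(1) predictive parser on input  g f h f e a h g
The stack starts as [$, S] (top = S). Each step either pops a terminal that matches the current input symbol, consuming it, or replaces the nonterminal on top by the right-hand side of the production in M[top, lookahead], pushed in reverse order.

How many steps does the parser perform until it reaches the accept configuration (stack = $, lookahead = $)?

step 1: stack=$ S  input=g f h f e a h g $  — expand S -> g N h R
step 2: stack=$ R h N g  input=g f h f e a h g $  — match g
step 3: stack=$ R h N  input=f h f e a h g $  — expand N -> f
step 4: stack=$ R h f  input=f h f e a h g $  — match f
step 5: stack=$ R h  input=h f e a h g $  — match h
step 6: stack=$ R  input=f e a h g $  — expand R -> f N g
step 7: stack=$ g N f  input=f e a h g $  — match f
step 8: stack=$ g N  input=e a h g $  — expand N -> e a N h
step 9: stack=$ g h N a e  input=e a h g $  — match e
step 10: stack=$ g h N a  input=a h g $  — match a
step 11: stack=$ g h N  input=h g $  — expand N -> λ
step 12: stack=$ g h  input=h g $  — match h
step 13: stack=$ g  input=g $  — match g
Accept reached after 13 steps.

13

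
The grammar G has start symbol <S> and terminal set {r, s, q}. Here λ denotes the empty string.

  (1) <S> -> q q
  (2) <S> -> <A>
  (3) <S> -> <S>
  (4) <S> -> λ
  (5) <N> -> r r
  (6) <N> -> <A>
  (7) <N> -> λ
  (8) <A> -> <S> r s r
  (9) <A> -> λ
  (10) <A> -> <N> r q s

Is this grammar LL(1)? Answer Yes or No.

FIRST(<S>) = {λ, q, r}
FIRST(<N>) = {λ, q, r}
FIRST(<A>) = {λ, q, r}
FOLLOW(<S>) = {$, r}
FOLLOW(<N>) = {r}
FOLLOW(<A>) = {$, r}
Cell M[<A>, q] receives both <A> -> <S> r s r and <A> -> <N> r q s — the grammar is not LL(1).

No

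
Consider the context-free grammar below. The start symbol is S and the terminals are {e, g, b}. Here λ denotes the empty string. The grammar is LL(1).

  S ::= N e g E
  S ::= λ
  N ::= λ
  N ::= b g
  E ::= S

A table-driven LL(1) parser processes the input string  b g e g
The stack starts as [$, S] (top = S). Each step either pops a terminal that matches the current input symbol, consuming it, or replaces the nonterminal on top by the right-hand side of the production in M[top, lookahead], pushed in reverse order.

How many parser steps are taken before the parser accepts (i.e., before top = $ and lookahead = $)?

8

     Stack        Input      Action
  1  $ S          b g e g $  expand S ::= N e g E
  2  $ E g e N    b g e g $  expand N ::= b g
  3  $ E g e g b  b g e g $  match b
  4  $ E g e g    g e g $    match g
  5  $ E g e      e g $      match e
  6  $ E g        g $        match g
  7  $ E          $          expand E ::= S
  8  $ S          $          expand S ::= λ
Accept reached after 8 steps.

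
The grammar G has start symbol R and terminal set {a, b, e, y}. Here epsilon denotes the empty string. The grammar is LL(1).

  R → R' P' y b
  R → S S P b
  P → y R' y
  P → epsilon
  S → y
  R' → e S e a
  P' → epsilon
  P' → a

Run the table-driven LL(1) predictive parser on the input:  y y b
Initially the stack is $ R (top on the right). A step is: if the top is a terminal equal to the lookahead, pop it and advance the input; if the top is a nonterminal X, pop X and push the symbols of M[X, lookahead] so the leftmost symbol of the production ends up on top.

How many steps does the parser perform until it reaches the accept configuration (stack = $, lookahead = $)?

step 1: stack=$ R  input=y y b $  — expand R → S S P b
step 2: stack=$ b P S S  input=y y b $  — expand S → y
step 3: stack=$ b P S y  input=y y b $  — match y
step 4: stack=$ b P S  input=y b $  — expand S → y
step 5: stack=$ b P y  input=y b $  — match y
step 6: stack=$ b P  input=b $  — expand P → epsilon
step 7: stack=$ b  input=b $  — match b
Accept reached after 7 steps.

7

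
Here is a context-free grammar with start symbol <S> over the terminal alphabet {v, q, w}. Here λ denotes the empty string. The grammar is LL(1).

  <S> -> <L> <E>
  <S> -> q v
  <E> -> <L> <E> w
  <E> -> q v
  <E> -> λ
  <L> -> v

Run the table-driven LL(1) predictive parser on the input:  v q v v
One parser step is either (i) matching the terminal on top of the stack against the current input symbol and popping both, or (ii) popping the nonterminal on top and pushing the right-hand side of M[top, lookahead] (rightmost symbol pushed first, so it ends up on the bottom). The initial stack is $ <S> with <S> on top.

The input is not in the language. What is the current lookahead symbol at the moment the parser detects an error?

v

     Stack      Input      Action
  1  $ <S>      v q v v $  expand <S> -> <L> <E>
  2  $ <E> <L>  v q v v $  expand <L> -> v
  3  $ <E> v    v q v v $  match v
  4  $ <E>      q v v $    expand <E> -> q v
  5  $ v q      q v v $    match q
  6  $ v        v v $      match v
  7  $          v $        error: stack empty but input remains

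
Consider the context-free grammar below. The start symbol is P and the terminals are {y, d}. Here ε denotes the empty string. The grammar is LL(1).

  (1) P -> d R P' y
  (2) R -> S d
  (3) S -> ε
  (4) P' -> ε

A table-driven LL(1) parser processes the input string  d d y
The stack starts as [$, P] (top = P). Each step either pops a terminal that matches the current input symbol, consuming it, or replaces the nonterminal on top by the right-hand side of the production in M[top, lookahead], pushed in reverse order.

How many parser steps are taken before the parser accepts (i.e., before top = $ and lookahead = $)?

step 1: stack=$ P  input=d d y $  — expand P -> d R P' y
step 2: stack=$ y P' R d  input=d d y $  — match d
step 3: stack=$ y P' R  input=d y $  — expand R -> S d
step 4: stack=$ y P' d S  input=d y $  — expand S -> ε
step 5: stack=$ y P' d  input=d y $  — match d
step 6: stack=$ y P'  input=y $  — expand P' -> ε
step 7: stack=$ y  input=y $  — match y
Accept reached after 7 steps.

7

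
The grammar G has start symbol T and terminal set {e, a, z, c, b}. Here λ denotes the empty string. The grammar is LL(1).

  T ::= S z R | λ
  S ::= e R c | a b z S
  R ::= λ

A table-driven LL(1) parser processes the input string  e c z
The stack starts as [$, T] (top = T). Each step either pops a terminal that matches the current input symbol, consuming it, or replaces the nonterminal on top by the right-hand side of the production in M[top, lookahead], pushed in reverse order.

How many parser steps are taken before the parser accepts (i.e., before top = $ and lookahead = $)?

7

     Stack        Input    Action
  1  $ T          e c z $  expand T ::= S z R
  2  $ R z S      e c z $  expand S ::= e R c
  3  $ R z c R e  e c z $  match e
  4  $ R z c R    c z $    expand R ::= λ
  5  $ R z c      c z $    match c
  6  $ R z        z $      match z
  7  $ R          $        expand R ::= λ
Accept reached after 7 steps.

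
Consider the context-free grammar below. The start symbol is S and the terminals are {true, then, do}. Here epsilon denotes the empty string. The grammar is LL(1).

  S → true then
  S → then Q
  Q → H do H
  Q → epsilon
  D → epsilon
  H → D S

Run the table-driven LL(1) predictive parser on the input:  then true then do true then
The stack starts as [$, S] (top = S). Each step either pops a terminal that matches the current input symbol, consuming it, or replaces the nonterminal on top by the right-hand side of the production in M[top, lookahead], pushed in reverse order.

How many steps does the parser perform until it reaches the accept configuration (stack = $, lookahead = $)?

14

      Stack             Input                          Action
   1  $ S               then true then do true then $  expand S → then Q
   2  $ Q then          then true then do true then $  match then
   3  $ Q               true then do true then $       expand Q → H do H
   4  $ H do H          true then do true then $       expand H → D S
   5  $ H do S D        true then do true then $       expand D → epsilon
   6  $ H do S          true then do true then $       expand S → true then
   7  $ H do then true  true then do true then $       match true
   8  $ H do then       then do true then $            match then
   9  $ H do            do true then $                 match do
  10  $ H               true then $                    expand H → D S
  11  $ S D             true then $                    expand D → epsilon
  12  $ S               true then $                    expand S → true then
  13  $ then true       true then $                    match true
  14  $ then            then $                         match then
Accept reached after 14 steps.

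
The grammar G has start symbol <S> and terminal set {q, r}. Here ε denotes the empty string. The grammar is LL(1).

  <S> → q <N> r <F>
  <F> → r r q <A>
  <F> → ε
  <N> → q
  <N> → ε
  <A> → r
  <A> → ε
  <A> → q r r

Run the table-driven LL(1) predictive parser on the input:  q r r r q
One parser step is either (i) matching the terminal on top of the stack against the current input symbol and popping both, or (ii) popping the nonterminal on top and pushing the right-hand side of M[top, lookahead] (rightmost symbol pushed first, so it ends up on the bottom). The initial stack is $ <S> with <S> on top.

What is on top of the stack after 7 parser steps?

step 1: stack=$ <S>  input=q r r r q $  — expand <S> → q <N> r <F>
step 2: stack=$ <F> r <N> q  input=q r r r q $  — match q
step 3: stack=$ <F> r <N>  input=r r r q $  — expand <N> → ε
step 4: stack=$ <F> r  input=r r r q $  — match r
step 5: stack=$ <F>  input=r r q $  — expand <F> → r r q <A>
step 6: stack=$ <A> q r r  input=r r q $  — match r
step 7: stack=$ <A> q r  input=r q $  — match r
Stack after step 7: $ <A> q (top = q).

q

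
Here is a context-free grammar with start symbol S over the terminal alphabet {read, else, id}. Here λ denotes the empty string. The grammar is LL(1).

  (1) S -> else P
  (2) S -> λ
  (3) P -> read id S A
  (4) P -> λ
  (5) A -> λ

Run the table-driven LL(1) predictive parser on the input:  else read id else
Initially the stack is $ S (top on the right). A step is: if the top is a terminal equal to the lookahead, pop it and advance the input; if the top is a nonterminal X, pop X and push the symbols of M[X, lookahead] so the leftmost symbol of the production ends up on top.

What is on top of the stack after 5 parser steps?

S

step 1: stack=$ S  input=else read id else $  — expand S -> else P
step 2: stack=$ P else  input=else read id else $  — match else
step 3: stack=$ P  input=read id else $  — expand P -> read id S A
step 4: stack=$ A S id read  input=read id else $  — match read
step 5: stack=$ A S id  input=id else $  — match id
Stack after step 5: $ A S (top = S).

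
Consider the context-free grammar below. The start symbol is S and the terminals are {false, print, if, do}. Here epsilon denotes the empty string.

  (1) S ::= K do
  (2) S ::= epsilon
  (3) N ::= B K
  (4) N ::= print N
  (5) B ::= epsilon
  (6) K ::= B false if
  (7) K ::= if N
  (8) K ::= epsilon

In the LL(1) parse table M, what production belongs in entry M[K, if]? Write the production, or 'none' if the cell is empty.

K ::= if N

FIRST(B) = {epsilon}
FIRST(K) = {epsilon, false, if}  (via B false if)
FIRST(S) = {epsilon, do, false, if}  (via K do)
FIRST(N) = {epsilon, false, if, print}  (via B K)
FOLLOW(S) includes $ since S is the start symbol.
FOLLOW(N): in N::=print N, the suffix after N is empty (adds nothing new); in K::=if N, the suffix after N is empty, so FOLLOW(N) ⊇ FOLLOW(K) = {do}. Thus FOLLOW(N) = {do}.
FOLLOW(K): in S::=K do, K is followed by do with FIRST {do}; in N::=B K, the suffix after K is empty, so FOLLOW(K) ⊇ FOLLOW(N) = {do}. Thus FOLLOW(K) = {do}.
For K ::= B false if: FIRST(B false if) = {false}, so it goes in M[K, t] for t ∈ {false}.
For K ::= if N: FIRST(if N) = {if}, so it goes in M[K, t] for t ∈ {if}.
For K ::= epsilon: FIRST(epsilon) = {epsilon}, so it goes in M[K, t] for t ∈ {}; since epsilon ∈ FIRST, also for every t ∈ FOLLOW(K) = {do}.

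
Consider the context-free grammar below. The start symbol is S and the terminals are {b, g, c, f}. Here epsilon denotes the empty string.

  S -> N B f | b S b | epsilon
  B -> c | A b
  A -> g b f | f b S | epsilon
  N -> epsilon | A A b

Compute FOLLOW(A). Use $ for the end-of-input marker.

FIRST(A) = {epsilon, f, g}
FIRST(B) = {b, c, f, g}  (via A b)
FIRST(N) = {epsilon, b, f, g}  (via A A b)
FIRST(S) = {epsilon, b, c, f, g}  (via N B f)
FOLLOW(S) includes $ since S is the start symbol.
FOLLOW(B): in S->N B f, B is followed by f with FIRST {f}. Thus FOLLOW(B) = {f}.
FOLLOW(A): in B->A b, A is followed by b with FIRST {b}; in N->A A b (occurrence 1), A is followed by A b with FIRST {b, f, g}; in N->A A b (occurrence 2), A is followed by b with FIRST {b}. Thus FOLLOW(A) = {b, f, g}.
FOLLOW(S): in S->b S b, S is followed by b with FIRST {b}; in A->f b S, the suffix after S is empty, so FOLLOW(S) ⊇ FOLLOW(A) = {b, f, g}. Thus FOLLOW(S) = {$, b, f, g}.
FOLLOW(N): in S->N B f, N is followed by B f with FIRST {b, c, f, g}. Thus FOLLOW(N) = {b, c, f, g}.

{b, f, g}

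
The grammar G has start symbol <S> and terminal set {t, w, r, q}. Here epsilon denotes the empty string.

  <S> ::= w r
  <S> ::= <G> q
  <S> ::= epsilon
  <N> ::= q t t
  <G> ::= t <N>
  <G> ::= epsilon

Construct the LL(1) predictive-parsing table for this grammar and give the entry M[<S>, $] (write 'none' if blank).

<S> ::= epsilon

FIRST(<N>): from <N>::=q t t we get {q}. So FIRST(<N>) = {q}.
FIRST(<G>): from <G>::=t <N> we get {t}; from <G>::=epsilon we get {epsilon}. So FIRST(<G>) = {epsilon, t}.
FIRST(<S>): from <S>::=w r we get {w}; from <S>::=<G> q we get {q, t}; from <S>::=epsilon we get {epsilon}. So FIRST(<S>) = {epsilon, q, t, w}.
FOLLOW(<S>) includes $ since <S> is the start symbol.
FOLLOW(<S>): <S> appears on no right-hand side. Thus FOLLOW(<S>) = {$}.
For <S> ::= w r: FIRST(w r) = {w}, so it goes in M[<S>, t] for t ∈ {w}.
For <S> ::= <G> q: FIRST(<G> q) = {q, t}, so it goes in M[<S>, t] for t ∈ {q, t}.
For <S> ::= epsilon: FIRST(epsilon) = {epsilon}, so it goes in M[<S>, t] for t ∈ {}; since epsilon ∈ FIRST, also for every t ∈ FOLLOW(<S>) = {$}.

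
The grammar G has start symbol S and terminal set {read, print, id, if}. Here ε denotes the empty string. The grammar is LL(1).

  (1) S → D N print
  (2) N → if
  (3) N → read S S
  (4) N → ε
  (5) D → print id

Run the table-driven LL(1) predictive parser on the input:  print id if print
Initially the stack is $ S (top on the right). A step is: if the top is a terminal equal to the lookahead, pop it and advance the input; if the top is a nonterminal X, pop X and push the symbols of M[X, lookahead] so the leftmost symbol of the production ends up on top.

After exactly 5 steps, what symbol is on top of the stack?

if

     Stack               Input                Action
  1  $ S                 print id if print $  expand S → D N print
  2  $ print N D         print id if print $  expand D → print id
  3  $ print N id print  print id if print $  match print
  4  $ print N id        id if print $        match id
  5  $ print N           if print $           expand N → if
Stack after step 5: $ print if (top = if).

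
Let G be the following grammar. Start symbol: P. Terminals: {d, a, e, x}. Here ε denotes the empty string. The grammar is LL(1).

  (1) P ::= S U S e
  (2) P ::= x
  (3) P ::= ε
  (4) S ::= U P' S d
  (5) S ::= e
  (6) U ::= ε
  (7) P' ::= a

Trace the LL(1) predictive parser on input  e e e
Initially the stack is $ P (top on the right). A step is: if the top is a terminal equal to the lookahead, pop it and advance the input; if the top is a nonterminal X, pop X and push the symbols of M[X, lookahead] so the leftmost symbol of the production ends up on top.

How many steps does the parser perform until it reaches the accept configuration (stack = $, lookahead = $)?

     Stack      Input    Action
  1  $ P        e e e $  expand P ::= S U S e
  2  $ e S U S  e e e $  expand S ::= e
  3  $ e S U e  e e e $  match e
  4  $ e S U    e e $    expand U ::= ε
  5  $ e S      e e $    expand S ::= e
  6  $ e e      e e $    match e
  7  $ e        e $      match e
Accept reached after 7 steps.

7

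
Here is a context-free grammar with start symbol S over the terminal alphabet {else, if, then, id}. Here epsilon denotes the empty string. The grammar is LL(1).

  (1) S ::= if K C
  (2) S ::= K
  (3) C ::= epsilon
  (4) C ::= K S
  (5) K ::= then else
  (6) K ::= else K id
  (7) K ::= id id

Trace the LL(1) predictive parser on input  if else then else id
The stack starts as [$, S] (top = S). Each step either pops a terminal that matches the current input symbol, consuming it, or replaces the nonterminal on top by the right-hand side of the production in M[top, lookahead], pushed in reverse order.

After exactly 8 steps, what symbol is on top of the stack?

C

step 1: stack=$ S  input=if else then else id $  — expand S ::= if K C
step 2: stack=$ C K if  input=if else then else id $  — match if
step 3: stack=$ C K  input=else then else id $  — expand K ::= else K id
step 4: stack=$ C id K else  input=else then else id $  — match else
step 5: stack=$ C id K  input=then else id $  — expand K ::= then else
step 6: stack=$ C id else then  input=then else id $  — match then
step 7: stack=$ C id else  input=else id $  — match else
step 8: stack=$ C id  input=id $  — match id
Stack after step 8: $ C (top = C).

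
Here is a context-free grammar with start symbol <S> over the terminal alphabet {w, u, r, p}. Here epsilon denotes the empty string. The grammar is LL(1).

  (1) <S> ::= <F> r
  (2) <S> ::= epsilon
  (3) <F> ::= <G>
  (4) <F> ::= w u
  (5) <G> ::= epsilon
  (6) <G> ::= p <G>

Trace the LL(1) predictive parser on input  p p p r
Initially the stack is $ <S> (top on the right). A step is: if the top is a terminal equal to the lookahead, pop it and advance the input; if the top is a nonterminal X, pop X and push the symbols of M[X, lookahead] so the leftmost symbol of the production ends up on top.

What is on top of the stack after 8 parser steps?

<G>

     Stack      Input      Action
  1  $ <S>      p p p r $  expand <S> ::= <F> r
  2  $ r <F>    p p p r $  expand <F> ::= <G>
  3  $ r <G>    p p p r $  expand <G> ::= p <G>
  4  $ r <G> p  p p p r $  match p
  5  $ r <G>    p p r $    expand <G> ::= p <G>
  6  $ r <G> p  p p r $    match p
  7  $ r <G>    p r $      expand <G> ::= p <G>
  8  $ r <G> p  p r $      match p
Stack after step 8: $ r <G> (top = <G>).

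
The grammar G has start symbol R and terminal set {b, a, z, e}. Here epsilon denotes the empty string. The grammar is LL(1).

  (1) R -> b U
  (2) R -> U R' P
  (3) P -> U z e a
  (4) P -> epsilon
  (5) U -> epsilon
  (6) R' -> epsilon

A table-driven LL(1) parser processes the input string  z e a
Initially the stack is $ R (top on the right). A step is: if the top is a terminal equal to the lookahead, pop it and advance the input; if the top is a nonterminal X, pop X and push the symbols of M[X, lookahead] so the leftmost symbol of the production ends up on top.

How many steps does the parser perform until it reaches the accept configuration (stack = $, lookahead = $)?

     Stack      Input    Action
  1  $ R        z e a $  expand R -> U R' P
  2  $ P R' U   z e a $  expand U -> epsilon
  3  $ P R'     z e a $  expand R' -> epsilon
  4  $ P        z e a $  expand P -> U z e a
  5  $ a e z U  z e a $  expand U -> epsilon
  6  $ a e z    z e a $  match z
  7  $ a e      e a $    match e
  8  $ a        a $      match a
Accept reached after 8 steps.

8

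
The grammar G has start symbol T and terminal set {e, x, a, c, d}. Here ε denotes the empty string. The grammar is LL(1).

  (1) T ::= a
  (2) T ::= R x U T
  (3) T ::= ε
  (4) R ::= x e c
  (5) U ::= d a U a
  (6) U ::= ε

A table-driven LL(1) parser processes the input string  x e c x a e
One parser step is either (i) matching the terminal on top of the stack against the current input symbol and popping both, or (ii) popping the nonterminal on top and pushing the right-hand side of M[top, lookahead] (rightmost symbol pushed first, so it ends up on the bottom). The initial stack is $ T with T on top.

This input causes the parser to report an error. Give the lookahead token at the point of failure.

step 1: stack=$ T  input=x e c x a e $  — expand T ::= R x U T
step 2: stack=$ T U x R  input=x e c x a e $  — expand R ::= x e c
step 3: stack=$ T U x c e x  input=x e c x a e $  — match x
step 4: stack=$ T U x c e  input=e c x a e $  — match e
step 5: stack=$ T U x c  input=c x a e $  — match c
step 6: stack=$ T U x  input=x a e $  — match x
step 7: stack=$ T U  input=a e $  — expand U ::= ε
step 8: stack=$ T  input=a e $  — expand T ::= a
step 9: stack=$ a  input=a e $  — match a
step 10: stack=$  input=e $  — error: stack empty but input remains

e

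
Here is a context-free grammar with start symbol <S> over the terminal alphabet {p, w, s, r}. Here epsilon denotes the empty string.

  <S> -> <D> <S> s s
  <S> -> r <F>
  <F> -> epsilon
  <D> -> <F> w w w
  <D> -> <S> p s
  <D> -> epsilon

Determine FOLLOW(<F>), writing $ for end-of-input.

FIRST(<F>) = {epsilon}
FIRST(<S>) = {r, w}  (via <D> <S> s s)
FIRST(<D>) = {epsilon, r, w}  (via <F> w w w, <S> p s)
FOLLOW(<S>) includes $ since <S> is the start symbol.
FOLLOW(<S>): in <S>-><D> <S> s s, <S> is followed by s s with FIRST {s}; in <D>-><S> p s, <S> is followed by p s with FIRST {p}. Thus FOLLOW(<S>) = {$, p, s}.
FOLLOW(<F>): in <S>->r <F>, the suffix after <F> is empty, so FOLLOW(<F>) ⊇ FOLLOW(<S>) = {$, p, s}; in <D>-><F> w w w, <F> is followed by w w w with FIRST {w}. Thus FOLLOW(<F>) = {$, p, s, w}.
FOLLOW(<D>): in <S>-><D> <S> s s, <D> is followed by <S> s s with FIRST {r, w}. Thus FOLLOW(<D>) = {r, w}.

{$, p, s, w}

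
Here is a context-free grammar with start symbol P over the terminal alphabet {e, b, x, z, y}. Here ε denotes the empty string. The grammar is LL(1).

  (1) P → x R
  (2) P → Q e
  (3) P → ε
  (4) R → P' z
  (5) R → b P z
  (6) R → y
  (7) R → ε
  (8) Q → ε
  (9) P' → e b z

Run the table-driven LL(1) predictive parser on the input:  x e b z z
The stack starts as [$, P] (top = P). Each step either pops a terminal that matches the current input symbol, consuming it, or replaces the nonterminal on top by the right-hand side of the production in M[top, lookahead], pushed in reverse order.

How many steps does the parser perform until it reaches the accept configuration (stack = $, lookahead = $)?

step 1: stack=$ P  input=x e b z z $  — expand P → x R
step 2: stack=$ R x  input=x e b z z $  — match x
step 3: stack=$ R  input=e b z z $  — expand R → P' z
step 4: stack=$ z P'  input=e b z z $  — expand P' → e b z
step 5: stack=$ z z b e  input=e b z z $  — match e
step 6: stack=$ z z b  input=b z z $  — match b
step 7: stack=$ z z  input=z z $  — match z
step 8: stack=$ z  input=z $  — match z
Accept reached after 8 steps.

8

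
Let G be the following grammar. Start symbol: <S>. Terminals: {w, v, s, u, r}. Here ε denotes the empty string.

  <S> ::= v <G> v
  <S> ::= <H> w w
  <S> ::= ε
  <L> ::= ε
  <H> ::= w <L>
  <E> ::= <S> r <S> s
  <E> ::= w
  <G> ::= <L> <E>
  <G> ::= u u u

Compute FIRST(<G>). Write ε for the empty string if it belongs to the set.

FIRST(<L>): from <L>::=ε we get {ε}. So FIRST(<L>) = {ε}.
FIRST(<H>): from <H>::=w <L> we get {w}. So FIRST(<H>) = {w}.
FIRST(<S>): from <S>::=v <G> v we get {v}; from <S>::=<H> w w we get {w}; from <S>::=ε we get {ε}. So FIRST(<S>) = {ε, v, w}.
FIRST(<E>): from <E>::=<S> r <S> s we get {r, v, w}; from <E>::=w we get {w}. So FIRST(<E>) = {r, v, w}.
FIRST(<G>): from <G>::=<L> <E> we get {r, v, w}; from <G>::=u u u we get {u}. So FIRST(<G>) = {r, u, v, w}.

{r, u, v, w}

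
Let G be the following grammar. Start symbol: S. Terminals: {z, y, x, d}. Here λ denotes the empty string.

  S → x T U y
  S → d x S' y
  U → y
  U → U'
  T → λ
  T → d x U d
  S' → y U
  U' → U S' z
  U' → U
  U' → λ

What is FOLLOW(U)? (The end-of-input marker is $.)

FIRST(S) = {d, x}
FIRST(T) = {λ, d}
FIRST(S') = {y}
FIRST(U) = {λ, y}  (via U')
FIRST(U') = {λ, y}  (via U S' z, U)
FOLLOW(S) includes $ since S is the start symbol.
FOLLOW(S): S appears on no right-hand side. Thus FOLLOW(S) = {$}.
FOLLOW(T): in S→x T U y, T is followed by U y with FIRST {y}. Thus FOLLOW(T) = {y}.
FOLLOW(S'): in S→d x S' y, S' is followed by y with FIRST {y}; in U'→U S' z, S' is followed by z with FIRST {z}. Thus FOLLOW(S') = {y, z}.
FOLLOW(U): in S→x T U y, U is followed by y with FIRST {y}; in T→d x U d, U is followed by d with FIRST {d}; in S'→y U, the suffix after U is empty, so FOLLOW(U) ⊇ FOLLOW(S') = {y, z}; in U'→U S' z, U is followed by S' z with FIRST {y}; in U'→U, the suffix after U is empty, so FOLLOW(U) ⊇ FOLLOW(U') = {d, y, z}. Thus FOLLOW(U) = {d, y, z}.
FOLLOW(U'): in U→U', the suffix after U' is empty, so FOLLOW(U') ⊇ FOLLOW(U) = {d, y, z}. Thus FOLLOW(U') = {d, y, z}.

{d, y, z}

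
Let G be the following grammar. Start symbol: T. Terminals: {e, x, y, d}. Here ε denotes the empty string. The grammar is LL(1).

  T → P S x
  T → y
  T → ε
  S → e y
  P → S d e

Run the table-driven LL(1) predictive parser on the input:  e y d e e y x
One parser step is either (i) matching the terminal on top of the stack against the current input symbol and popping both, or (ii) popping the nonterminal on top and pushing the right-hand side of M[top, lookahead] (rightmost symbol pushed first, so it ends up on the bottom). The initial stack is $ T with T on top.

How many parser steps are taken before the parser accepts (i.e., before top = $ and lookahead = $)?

step 1: stack=$ T  input=e y d e e y x $  — expand T → P S x
step 2: stack=$ x S P  input=e y d e e y x $  — expand P → S d e
step 3: stack=$ x S e d S  input=e y d e e y x $  — expand S → e y
step 4: stack=$ x S e d y e  input=e y d e e y x $  — match e
step 5: stack=$ x S e d y  input=y d e e y x $  — match y
step 6: stack=$ x S e d  input=d e e y x $  — match d
step 7: stack=$ x S e  input=e e y x $  — match e
step 8: stack=$ x S  input=e y x $  — expand S → e y
step 9: stack=$ x y e  input=e y x $  — match e
step 10: stack=$ x y  input=y x $  — match y
step 11: stack=$ x  input=x $  — match x
Accept reached after 11 steps.

11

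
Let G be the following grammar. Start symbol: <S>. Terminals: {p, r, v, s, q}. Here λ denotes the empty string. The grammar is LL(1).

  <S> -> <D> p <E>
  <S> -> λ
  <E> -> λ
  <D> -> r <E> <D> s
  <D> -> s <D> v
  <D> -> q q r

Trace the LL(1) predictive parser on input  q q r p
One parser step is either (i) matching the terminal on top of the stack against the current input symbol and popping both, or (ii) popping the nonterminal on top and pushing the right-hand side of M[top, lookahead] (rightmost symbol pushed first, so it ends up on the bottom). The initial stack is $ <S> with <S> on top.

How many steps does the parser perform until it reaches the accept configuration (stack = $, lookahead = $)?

     Stack          Input      Action
  1  $ <S>          q q r p $  expand <S> -> <D> p <E>
  2  $ <E> p <D>    q q r p $  expand <D> -> q q r
  3  $ <E> p r q q  q q r p $  match q
  4  $ <E> p r q    q r p $    match q
  5  $ <E> p r      r p $      match r
  6  $ <E> p        p $        match p
  7  $ <E>          $          expand <E> -> λ
Accept reached after 7 steps.

7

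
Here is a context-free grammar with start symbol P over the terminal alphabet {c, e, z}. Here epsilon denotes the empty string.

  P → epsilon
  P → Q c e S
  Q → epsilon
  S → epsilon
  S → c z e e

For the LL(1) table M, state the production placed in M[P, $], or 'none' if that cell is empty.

FIRST(Q): from Q→epsilon we get {epsilon}. So FIRST(Q) = {epsilon}.
FIRST(S): from S→epsilon we get {epsilon}; from S→c z e e we get {c}. So FIRST(S) = {epsilon, c}.
FIRST(P): from P→epsilon we get {epsilon}; from P→Q c e S we get {c}. So FIRST(P) = {epsilon, c}.
FOLLOW(P) includes $ since P is the start symbol.
FOLLOW(P): P appears on no right-hand side. Thus FOLLOW(P) = {$}.
For P → epsilon: FIRST(epsilon) = {epsilon}, so it goes in M[P, t] for t ∈ {}; since epsilon ∈ FIRST, also for every t ∈ FOLLOW(P) = {$}.
For P → Q c e S: FIRST(Q c e S) = {c}, so it goes in M[P, t] for t ∈ {c}.

P → epsilon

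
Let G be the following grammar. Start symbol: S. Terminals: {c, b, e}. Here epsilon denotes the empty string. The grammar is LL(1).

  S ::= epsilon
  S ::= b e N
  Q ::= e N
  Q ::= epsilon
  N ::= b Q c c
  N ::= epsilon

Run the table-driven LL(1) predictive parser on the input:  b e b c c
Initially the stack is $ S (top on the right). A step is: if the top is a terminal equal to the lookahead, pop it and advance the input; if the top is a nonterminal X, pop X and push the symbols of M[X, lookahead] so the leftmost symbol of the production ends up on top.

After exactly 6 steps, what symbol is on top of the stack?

c

step 1: stack=$ S  input=b e b c c $  — expand S ::= b e N
step 2: stack=$ N e b  input=b e b c c $  — match b
step 3: stack=$ N e  input=e b c c $  — match e
step 4: stack=$ N  input=b c c $  — expand N ::= b Q c c
step 5: stack=$ c c Q b  input=b c c $  — match b
step 6: stack=$ c c Q  input=c c $  — expand Q ::= epsilon
Stack after step 6: $ c c (top = c).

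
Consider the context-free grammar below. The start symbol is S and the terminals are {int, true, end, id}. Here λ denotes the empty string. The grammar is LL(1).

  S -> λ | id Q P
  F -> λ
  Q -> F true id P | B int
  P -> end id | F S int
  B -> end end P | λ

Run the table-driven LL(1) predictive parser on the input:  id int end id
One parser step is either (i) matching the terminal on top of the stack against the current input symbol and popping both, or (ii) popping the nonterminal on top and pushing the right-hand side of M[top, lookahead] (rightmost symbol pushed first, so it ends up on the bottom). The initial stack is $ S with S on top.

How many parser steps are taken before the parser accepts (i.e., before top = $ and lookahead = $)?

8

     Stack      Input            Action
  1  $ S        id int end id $  expand S -> id Q P
  2  $ P Q id   id int end id $  match id
  3  $ P Q      int end id $     expand Q -> B int
  4  $ P int B  int end id $     expand B -> λ
  5  $ P int    int end id $     match int
  6  $ P        end id $         expand P -> end id
  7  $ id end   end id $         match end
  8  $ id       id $             match id
Accept reached after 8 steps.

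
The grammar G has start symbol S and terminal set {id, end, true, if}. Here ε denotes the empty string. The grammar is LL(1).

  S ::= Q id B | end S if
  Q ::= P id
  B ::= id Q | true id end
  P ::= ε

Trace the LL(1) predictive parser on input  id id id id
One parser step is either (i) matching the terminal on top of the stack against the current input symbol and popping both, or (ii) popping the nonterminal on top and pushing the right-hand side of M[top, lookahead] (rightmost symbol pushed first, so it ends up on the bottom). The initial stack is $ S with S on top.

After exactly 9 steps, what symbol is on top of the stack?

step 1: stack=$ S  input=id id id id $  — expand S ::= Q id B
step 2: stack=$ B id Q  input=id id id id $  — expand Q ::= P id
step 3: stack=$ B id id P  input=id id id id $  — expand P ::= ε
step 4: stack=$ B id id  input=id id id id $  — match id
step 5: stack=$ B id  input=id id id $  — match id
step 6: stack=$ B  input=id id $  — expand B ::= id Q
step 7: stack=$ Q id  input=id id $  — match id
step 8: stack=$ Q  input=id $  — expand Q ::= P id
step 9: stack=$ id P  input=id $  — expand P ::= ε
Stack after step 9: $ id (top = id).

id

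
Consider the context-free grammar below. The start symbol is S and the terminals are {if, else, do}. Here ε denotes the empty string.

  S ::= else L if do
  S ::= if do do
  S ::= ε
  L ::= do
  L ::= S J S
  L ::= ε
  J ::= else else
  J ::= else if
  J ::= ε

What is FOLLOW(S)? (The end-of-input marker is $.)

FIRST(S) = {ε, else, if}
FIRST(J) = {ε, else}
FIRST(L) = {ε, do, else, if}  (via S J S)
FOLLOW(S) includes $ since S is the start symbol.
FOLLOW(L): in S::=else L if do, L is followed by if do with FIRST {if}. Thus FOLLOW(L) = {if}.
FOLLOW(S): in L::=S J S (occurrence 1), S is followed by J S with FIRST {ε, else, if}; in L::=S J S (occurrence 1), the suffix after S is nullable, so FOLLOW(S) ⊇ FOLLOW(L) = {if}; in L::=S J S (occurrence 2), the suffix after S is empty, so FOLLOW(S) ⊇ FOLLOW(L) = {if}. Thus FOLLOW(S) = {$, else, if}.
FOLLOW(J): in L::=S J S, J is followed by S with FIRST {ε, else, if}; in L::=S J S, the suffix after J is nullable, so FOLLOW(J) ⊇ FOLLOW(L) = {if}. Thus FOLLOW(J) = {else, if}.

{$, else, if}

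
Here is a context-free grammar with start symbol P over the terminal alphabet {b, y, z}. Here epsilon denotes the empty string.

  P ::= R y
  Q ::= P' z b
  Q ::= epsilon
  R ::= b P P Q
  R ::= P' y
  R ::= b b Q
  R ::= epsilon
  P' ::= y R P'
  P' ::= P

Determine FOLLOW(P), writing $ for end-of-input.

FIRST(P) = {b, y}  (via R y)
FIRST(P') = {b, y}  (via P)
FIRST(Q) = {epsilon, b, y}  (via P' z b)
FIRST(R) = {epsilon, b, y}  (via P' y)
FOLLOW(P) includes $ since P is the start symbol.
FOLLOW(R): in P::=R y, R is followed by y with FIRST {y}; in P'::=y R P', R is followed by P' with FIRST {b, y}. Thus FOLLOW(R) = {b, y}.
FOLLOW(Q): in R::=b P P Q, the suffix after Q is empty, so FOLLOW(Q) ⊇ FOLLOW(R) = {b, y}; in R::=b b Q, the suffix after Q is empty, so FOLLOW(Q) ⊇ FOLLOW(R) = {b, y}. Thus FOLLOW(Q) = {b, y}.
FOLLOW(P'): in Q::=P' z b, P' is followed by z b with FIRST {z}; in R::=P' y, P' is followed by y with FIRST {y}; in P'::=y R P', the suffix after P' is empty (adds nothing new). Thus FOLLOW(P') = {y, z}.
FOLLOW(P): in R::=b P P Q (occurrence 1), P is followed by P Q with FIRST {b, y}; in R::=b P P Q (occurrence 2), P is followed by Q with FIRST {epsilon, b, y}; in R::=b P P Q (occurrence 2), the suffix after P is nullable, so FOLLOW(P) ⊇ FOLLOW(R) = {b, y}; in P'::=P, the suffix after P is empty, so FOLLOW(P) ⊇ FOLLOW(P') = {y, z}. Thus FOLLOW(P) = {$, b, y, z}.

{$, b, y, z}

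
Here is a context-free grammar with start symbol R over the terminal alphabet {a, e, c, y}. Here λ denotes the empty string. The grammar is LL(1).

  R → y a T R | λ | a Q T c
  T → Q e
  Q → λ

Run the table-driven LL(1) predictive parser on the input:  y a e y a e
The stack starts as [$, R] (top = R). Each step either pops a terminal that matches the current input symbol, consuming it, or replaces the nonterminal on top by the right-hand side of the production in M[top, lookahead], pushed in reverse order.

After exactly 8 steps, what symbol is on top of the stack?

a

step 1: stack=$ R  input=y a e y a e $  — expand R → y a T R
step 2: stack=$ R T a y  input=y a e y a e $  — match y
step 3: stack=$ R T a  input=a e y a e $  — match a
step 4: stack=$ R T  input=e y a e $  — expand T → Q e
step 5: stack=$ R e Q  input=e y a e $  — expand Q → λ
step 6: stack=$ R e  input=e y a e $  — match e
step 7: stack=$ R  input=y a e $  — expand R → y a T R
step 8: stack=$ R T a y  input=y a e $  — match y
Stack after step 8: $ R T a (top = a).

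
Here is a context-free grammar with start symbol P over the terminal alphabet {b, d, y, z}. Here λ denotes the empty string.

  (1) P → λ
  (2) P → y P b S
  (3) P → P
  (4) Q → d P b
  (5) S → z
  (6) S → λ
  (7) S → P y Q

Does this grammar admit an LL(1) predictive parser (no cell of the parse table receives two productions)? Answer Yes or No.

No

FIRST(P) = {λ, y}
FIRST(Q) = {d}
FIRST(S) = {λ, y, z}
FOLLOW(P) = {$, b, y}
FOLLOW(Q) = {$, b, y}
FOLLOW(S) = {$, b, y}
Cell M[P, $] receives both P → λ and P → P — the grammar is not LL(1).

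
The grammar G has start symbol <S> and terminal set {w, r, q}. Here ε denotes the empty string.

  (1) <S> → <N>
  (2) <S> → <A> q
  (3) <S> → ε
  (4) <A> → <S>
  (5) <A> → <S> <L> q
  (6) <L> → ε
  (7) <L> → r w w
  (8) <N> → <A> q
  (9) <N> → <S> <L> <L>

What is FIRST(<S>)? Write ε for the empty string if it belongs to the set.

{ε, q, r}

FIRST(<L>) = {ε, r}
FIRST(<S>) = {ε, q, r}  (via <N>, <A> q)
FIRST(<A>) = {ε, q, r}  (via <S>, <S> <L> q)
FIRST(<N>) = {ε, q, r}  (via <A> q, <S> <L> <L>)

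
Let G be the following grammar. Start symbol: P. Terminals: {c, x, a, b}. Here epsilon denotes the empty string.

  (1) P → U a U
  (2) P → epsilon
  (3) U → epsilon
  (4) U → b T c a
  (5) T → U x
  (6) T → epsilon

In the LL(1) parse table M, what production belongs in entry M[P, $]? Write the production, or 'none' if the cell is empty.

FIRST(U): from U→epsilon we get {epsilon}; from U→b T c a we get {b}. So FIRST(U) = {epsilon, b}.
FIRST(P): from P→U a U we get {a, b}; from P→epsilon we get {epsilon}. So FIRST(P) = {epsilon, a, b}.
FIRST(T): from T→U x we get {b, x}; from T→epsilon we get {epsilon}. So FIRST(T) = {epsilon, b, x}.
FOLLOW(P) includes $ since P is the start symbol.
FOLLOW(P): P appears on no right-hand side. Thus FOLLOW(P) = {$}.
For P → U a U: FIRST(U a U) = {a, b}, so it goes in M[P, t] for t ∈ {a, b}.
For P → epsilon: FIRST(epsilon) = {epsilon}, so it goes in M[P, t] for t ∈ {}; since epsilon ∈ FIRST, also for every t ∈ FOLLOW(P) = {$}.

P → epsilon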